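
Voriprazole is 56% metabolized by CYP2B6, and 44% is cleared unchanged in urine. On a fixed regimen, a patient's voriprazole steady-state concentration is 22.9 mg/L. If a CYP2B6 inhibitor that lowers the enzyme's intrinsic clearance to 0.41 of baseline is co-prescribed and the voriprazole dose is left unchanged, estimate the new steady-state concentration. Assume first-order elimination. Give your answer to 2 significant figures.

CYP2B6: 0.56 × 0.41 = 0.2296
Other: 0.44 (unchanged)
New clearance relative to baseline: 0.2296 + 0.44 = 0.6696.
With dosing unchanged, steady-state concentration scales as 1/CL: 22.9 / 0.6696 = 34 mg/L.

34 mg/L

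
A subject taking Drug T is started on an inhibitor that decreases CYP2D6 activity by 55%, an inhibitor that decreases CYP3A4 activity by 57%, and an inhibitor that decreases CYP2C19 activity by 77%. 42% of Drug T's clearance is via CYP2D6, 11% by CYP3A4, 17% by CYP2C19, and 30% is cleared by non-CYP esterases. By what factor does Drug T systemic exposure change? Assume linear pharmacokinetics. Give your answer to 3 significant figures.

1.74

CYP2D6: 0.42 × 0.45 = 0.189
CYP3A4: 0.11 × 0.43 = 0.0473
CYP2C19: 0.17 × 0.23 = 0.0391
Other: 0.3 (unchanged)
Relative clearance = 0.189 + 0.0473 + 0.0391 + 0.3 = 0.5754.
Because systemic exposure varies inversely with clearance, the combined effect is 1 / 0.5754 = 1.74.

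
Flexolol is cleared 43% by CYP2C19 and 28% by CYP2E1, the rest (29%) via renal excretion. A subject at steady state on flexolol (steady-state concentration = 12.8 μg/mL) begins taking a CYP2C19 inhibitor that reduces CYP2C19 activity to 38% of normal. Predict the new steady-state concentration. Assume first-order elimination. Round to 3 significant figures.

17.5 μg/mL

CYP2C19: 0.43 × 0.38 = 0.1634
CYP2E1: 0.28 (unchanged)
Other: 0.29 (unchanged)
CL_new/CL_old = 0.1634 + 0.28 + 0.29 = 0.7334.
With dosing unchanged, steady-state concentration scales as 1/CL: 12.8 / 0.7334 = 17.5 μg/mL.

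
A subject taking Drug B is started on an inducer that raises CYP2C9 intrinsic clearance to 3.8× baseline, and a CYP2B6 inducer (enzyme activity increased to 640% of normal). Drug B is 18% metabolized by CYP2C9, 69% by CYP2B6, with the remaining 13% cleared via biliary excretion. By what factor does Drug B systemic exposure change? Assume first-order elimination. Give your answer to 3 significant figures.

0.191

CYP2C9: 0.18 × 3.8 = 0.684
CYP2B6: 0.69 × 6.4 = 4.416
Other: 0.13 (unchanged)
CL_new/CL_old = 0.684 + 4.416 + 0.13 = 5.23.
Net systemic exposure ratio = 1 / 5.23 = 0.191.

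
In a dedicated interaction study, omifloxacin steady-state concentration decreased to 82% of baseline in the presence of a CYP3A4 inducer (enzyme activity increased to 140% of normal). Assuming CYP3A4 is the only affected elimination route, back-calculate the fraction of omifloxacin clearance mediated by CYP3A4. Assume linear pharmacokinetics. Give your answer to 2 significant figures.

0.55

Let x = fm,CYP3A4. Because steady-state concentration ∝ 1/CL, relative clearance rose to 1/0.820 = 1.22.
Setting x·1.4 + (1 − x) = 1.22 and solving: x = (1.22 − 1)/(1.4 − 1) = 0.55.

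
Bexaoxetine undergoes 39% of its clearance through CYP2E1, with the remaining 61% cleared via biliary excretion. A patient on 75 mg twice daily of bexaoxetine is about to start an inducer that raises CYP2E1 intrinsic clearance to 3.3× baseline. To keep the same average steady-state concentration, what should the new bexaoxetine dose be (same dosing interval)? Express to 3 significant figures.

142 mg

The CYP2E1 pathway (39% of clearance) rises to 3.3× activity: 0.39 × 3.3 = 1.287.
Non-CYP routes (61%) are unchanged.
CL_new/CL_old = 1.287 + 0.61 = 1.897.
Css,avg = (dose rate)/CL, so holding Css fixed requires dose ∝ CL: 75 × 1.897 = 142 mg.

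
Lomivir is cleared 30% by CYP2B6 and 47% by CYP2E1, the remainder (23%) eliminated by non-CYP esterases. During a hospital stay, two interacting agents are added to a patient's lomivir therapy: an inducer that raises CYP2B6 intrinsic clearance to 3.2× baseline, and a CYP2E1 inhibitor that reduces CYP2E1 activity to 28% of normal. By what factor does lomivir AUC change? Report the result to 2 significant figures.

0.76

The CYP2B6 pathway (30% of clearance) rises to 3.2× activity: 0.3 × 3.2 = 0.96.
The CYP2E1 pathway (47% of clearance) falls to 0.28× activity: 0.47 × 0.28 = 0.1316.
The remaining 23% of clearance is unaffected.
Relative clearance = 0.96 + 0.1316 + 0.23 = 1.3216.
Net AUC ratio = 1 / 1.3216 = 0.76.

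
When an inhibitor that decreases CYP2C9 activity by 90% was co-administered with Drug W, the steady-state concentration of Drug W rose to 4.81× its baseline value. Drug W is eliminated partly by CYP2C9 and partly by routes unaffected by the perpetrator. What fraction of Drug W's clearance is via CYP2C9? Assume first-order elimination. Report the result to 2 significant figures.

0.88

CL'/CL = 1 / 4.81 = 0.2079
0.1·fm + (1 − fm) = 0.2079
fm = (0.2079 − 1) / (0.1 − 1) = 0.88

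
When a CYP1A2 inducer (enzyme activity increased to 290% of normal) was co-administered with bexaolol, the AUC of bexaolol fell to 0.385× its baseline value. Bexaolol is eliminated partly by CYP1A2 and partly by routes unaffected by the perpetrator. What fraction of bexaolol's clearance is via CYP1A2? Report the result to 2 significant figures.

Let x = fm,CYP1A2. Because AUC ∝ 1/CL, relative clearance rose to 1/0.385 = 2.597.
Setting x·2.9 + (1 − x) = 2.597 and solving: x = (2.597 − 1)/(2.9 − 1) = 0.84.

0.84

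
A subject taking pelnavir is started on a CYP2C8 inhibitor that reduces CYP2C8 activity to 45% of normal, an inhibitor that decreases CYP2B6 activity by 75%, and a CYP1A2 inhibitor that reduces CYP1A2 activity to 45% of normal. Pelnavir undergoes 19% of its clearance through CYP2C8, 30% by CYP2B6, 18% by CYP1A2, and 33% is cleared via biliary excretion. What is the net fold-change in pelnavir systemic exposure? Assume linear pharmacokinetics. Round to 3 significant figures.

1.75

The CYP2C8 pathway (19% of clearance) drops to 0.45× activity: 0.19 × 0.45 = 0.0855.
The CYP2B6 pathway (30% of clearance) falls to 0.25× activity: 0.3 × 0.25 = 0.075.
The CYP1A2 pathway (18% of clearance) drops to 0.45× activity: 0.18 × 0.45 = 0.081.
The remaining 33% of clearance is unaffected.
CL_new/CL_old = 0.0855 + 0.075 + 0.081 + 0.33 = 0.5715.
Systemic exposure ∝ 1/CL: fold-change = 1 / 0.5715 = 1.75.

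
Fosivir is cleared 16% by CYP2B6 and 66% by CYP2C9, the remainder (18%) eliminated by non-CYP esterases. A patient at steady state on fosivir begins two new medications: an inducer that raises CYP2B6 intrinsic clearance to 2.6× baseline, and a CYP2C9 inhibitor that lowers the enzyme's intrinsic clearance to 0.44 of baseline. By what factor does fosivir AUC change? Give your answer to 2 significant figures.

1.1

CYP2B6: 0.16 × 2.6 = 0.416
CYP2C9: 0.66 × 0.44 = 0.2904
Other: 0.18 (unchanged)
New clearance relative to baseline: 0.416 + 0.2904 + 0.18 = 0.8864.
AUC ∝ 1/CL: fold-change = 1 / 0.8864 = 1.1.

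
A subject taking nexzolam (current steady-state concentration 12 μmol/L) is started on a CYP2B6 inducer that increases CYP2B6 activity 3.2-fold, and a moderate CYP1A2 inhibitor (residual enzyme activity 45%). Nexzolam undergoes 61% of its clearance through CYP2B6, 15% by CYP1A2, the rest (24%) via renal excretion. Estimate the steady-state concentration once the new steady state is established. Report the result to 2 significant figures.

The CYP2B6 pathway (61% of clearance) rises to 3.2× activity: 0.61 × 3.2 = 1.952.
The CYP1A2 pathway (15% of clearance) falls to 0.45× activity: 0.15 × 0.45 = 0.0675.
The remaining 24% of clearance is unaffected.
Relative clearance = 1.952 + 0.0675 + 0.24 = 2.2595.
Steady-state concentration ∝ 1/CL: new value = 12 / 2.2595 = 5.3 μmol/L.

5.3 μmol/L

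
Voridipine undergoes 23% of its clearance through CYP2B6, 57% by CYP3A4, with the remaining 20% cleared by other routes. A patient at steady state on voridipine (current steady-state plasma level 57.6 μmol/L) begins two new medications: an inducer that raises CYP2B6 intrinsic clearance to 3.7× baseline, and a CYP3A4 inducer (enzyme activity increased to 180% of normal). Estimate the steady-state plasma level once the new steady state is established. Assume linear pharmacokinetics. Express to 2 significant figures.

The CYP2B6 pathway (23% of clearance) rises to 3.7× activity: 0.23 × 3.7 = 0.851.
The CYP3A4 pathway (57% of clearance) increases to 1.8× activity: 0.57 × 1.8 = 1.026.
Non-CYP routes (20%) are unchanged.
CL_new/CL_old = 0.851 + 1.026 + 0.2 = 2.077.
Dividing the baseline by the relative clearance: 57.6 / 2.077 = 28 μmol/L.

28 μmol/L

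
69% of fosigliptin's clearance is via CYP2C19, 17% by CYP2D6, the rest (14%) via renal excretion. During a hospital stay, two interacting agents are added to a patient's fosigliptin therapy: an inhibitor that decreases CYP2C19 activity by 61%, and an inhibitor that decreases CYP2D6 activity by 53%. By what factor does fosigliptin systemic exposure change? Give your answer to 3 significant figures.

The CYP2C19 pathway (69% of clearance) drops to 0.39× activity: 0.69 × 0.39 = 0.2691.
The CYP2D6 pathway (17% of clearance) falls to 0.47× activity: 0.17 × 0.47 = 0.0799.
Non-CYP routes (14%) are unchanged.
New clearance relative to baseline: 0.2691 + 0.0799 + 0.14 = 0.489.
Net systemic exposure ratio = 1 / 0.489 = 2.04.

2.04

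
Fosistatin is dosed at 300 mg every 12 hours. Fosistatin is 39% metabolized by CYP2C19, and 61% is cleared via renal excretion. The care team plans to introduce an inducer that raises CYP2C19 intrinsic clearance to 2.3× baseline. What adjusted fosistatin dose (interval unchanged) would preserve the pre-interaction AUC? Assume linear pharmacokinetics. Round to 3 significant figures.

452 mg

CYP2C19: 0.39 × 2.3 = 0.897
Other: 0.61 (unchanged)
CL_new/CL_old = 0.897 + 0.61 = 1.507.
To maintain the same steady-state level, dose must scale with clearance: new dose = 300 × 1.507 = 452 mg.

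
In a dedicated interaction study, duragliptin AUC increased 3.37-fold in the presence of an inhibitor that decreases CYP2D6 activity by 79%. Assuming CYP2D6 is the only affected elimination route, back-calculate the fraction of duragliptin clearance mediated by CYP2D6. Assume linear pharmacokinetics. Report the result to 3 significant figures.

Let x = fm,CYP2D6. Because AUC ∝ 1/CL, relative clearance fell to 1/3.37 = 0.2967.
Only the CYP2D6 route changed, so 0.2967 = x·0.21 + (1 − x), giving x = 0.890.

0.890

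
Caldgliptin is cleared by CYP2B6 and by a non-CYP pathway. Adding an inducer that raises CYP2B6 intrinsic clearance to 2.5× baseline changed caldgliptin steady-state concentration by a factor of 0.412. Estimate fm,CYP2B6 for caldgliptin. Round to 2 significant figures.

Write x for the fraction cleared via CYP2B6. The observed steady-state concentration change means clearance rose to 1/0.412 = 2.427 of baseline.
Setting x·2.5 + (1 − x) = 2.427 and solving: x = (2.427 − 1)/(2.5 − 1) = 0.95.

0.95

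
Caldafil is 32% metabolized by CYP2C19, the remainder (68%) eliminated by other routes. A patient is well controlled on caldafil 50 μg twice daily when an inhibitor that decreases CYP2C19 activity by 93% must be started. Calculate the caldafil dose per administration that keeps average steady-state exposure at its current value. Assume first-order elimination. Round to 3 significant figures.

The CYP2C19 pathway (32% of clearance) drops to 0.07× activity: 0.32 × 0.07 = 0.0224.
Non-CYP routes (68%) are unchanged.
Relative clearance = 0.0224 + 0.68 = 0.7024.
To maintain the same steady-state level, dose must scale with clearance: new dose = 50 × 0.7024 = 35.1 μg.

35.1 μg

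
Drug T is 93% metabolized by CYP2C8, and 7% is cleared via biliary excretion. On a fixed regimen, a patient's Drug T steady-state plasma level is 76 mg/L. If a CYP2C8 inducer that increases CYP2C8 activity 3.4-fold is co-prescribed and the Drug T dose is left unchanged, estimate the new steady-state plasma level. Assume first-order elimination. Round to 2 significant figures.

24 mg/L

The CYP2C8 pathway (93% of clearance) rises to 3.4× activity: 0.93 × 3.4 = 3.162.
The remaining 7% of clearance is unaffected.
Relative clearance = 3.162 + 0.07 = 3.232.
Steady-state plasma level ∝ 1/CL, so new value = 76 / 3.232 = 24 mg/L.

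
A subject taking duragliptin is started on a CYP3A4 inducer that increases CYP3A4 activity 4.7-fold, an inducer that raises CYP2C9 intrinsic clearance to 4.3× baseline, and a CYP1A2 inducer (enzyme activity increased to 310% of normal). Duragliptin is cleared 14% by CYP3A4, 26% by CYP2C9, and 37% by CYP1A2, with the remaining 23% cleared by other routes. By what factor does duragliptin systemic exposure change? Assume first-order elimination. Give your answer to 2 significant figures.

The CYP3A4 pathway (14% of clearance) is boosted to 4.7× activity: 0.14 × 4.7 = 0.658.
The CYP2C9 pathway (26% of clearance) is boosted to 4.3× activity: 0.26 × 4.3 = 1.118.
The CYP1A2 pathway (37% of clearance) is boosted to 3.1× activity: 0.37 × 3.1 = 1.147.
The remaining 23% of clearance is unaffected.
CL_new/CL_old = 0.658 + 1.118 + 1.147 + 0.23 = 3.153.
Because systemic exposure varies inversely with clearance, the combined effect is 1 / 3.153 = 0.32.

0.32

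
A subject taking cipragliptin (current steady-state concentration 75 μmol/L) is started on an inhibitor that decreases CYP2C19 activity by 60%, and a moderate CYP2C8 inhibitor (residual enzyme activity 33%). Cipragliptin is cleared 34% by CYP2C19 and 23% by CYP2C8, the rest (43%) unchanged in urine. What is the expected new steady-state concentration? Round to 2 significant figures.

1.2 × 10² μmol/L

CYP2C19: 0.34 × 0.4 = 0.136
CYP2C8: 0.23 × 0.33 = 0.0759
Other: 0.43 (unchanged)
New clearance relative to baseline: 0.136 + 0.0759 + 0.43 = 0.6419.
New steady-state concentration = 75 / 0.6419 = 1.2 × 10² μmol/L (concentration scales inversely with clearance).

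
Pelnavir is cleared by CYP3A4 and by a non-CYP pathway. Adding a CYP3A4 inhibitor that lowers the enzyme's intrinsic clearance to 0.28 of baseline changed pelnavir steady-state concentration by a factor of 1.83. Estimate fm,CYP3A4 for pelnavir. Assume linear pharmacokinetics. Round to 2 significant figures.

CL'/CL = 1 / 1.83 = 0.5464
0.28·fm + (1 − fm) = 0.5464
fm = (0.5464 − 1) / (0.28 − 1) = 0.63

0.63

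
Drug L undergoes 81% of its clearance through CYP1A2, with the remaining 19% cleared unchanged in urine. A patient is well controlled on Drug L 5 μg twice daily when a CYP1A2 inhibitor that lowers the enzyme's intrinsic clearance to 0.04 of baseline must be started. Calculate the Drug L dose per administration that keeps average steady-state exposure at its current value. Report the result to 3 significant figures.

1.11 μg

The CYP1A2 pathway (81% of clearance) drops to 0.04× activity: 0.81 × 0.04 = 0.0324.
The remaining 19% of clearance is unaffected.
New clearance relative to baseline: 0.0324 + 0.19 = 0.2224.
Exposure is unchanged when dose changes in proportion to clearance. New dose = 5 μg × 0.2224 = 1.11 μg.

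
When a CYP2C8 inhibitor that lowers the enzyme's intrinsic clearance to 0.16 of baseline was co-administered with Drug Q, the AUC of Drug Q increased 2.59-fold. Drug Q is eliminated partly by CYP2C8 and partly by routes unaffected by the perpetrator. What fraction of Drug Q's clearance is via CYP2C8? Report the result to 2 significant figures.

CL'/CL = 1 / 2.59 = 0.3861
0.16·fm + (1 − fm) = 0.3861
fm = (0.3861 − 1) / (0.16 − 1) = 0.73

0.73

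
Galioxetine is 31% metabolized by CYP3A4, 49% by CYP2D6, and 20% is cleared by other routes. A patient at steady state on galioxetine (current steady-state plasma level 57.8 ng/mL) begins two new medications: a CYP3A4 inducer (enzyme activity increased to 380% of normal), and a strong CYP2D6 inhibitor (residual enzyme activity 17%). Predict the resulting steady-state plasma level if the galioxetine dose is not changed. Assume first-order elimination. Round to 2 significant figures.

40 ng/mL

The CYP3A4 pathway (31% of clearance) rises to 3.8× activity: 0.31 × 3.8 = 1.178.
The CYP2D6 pathway (49% of clearance) drops to 0.17× activity: 0.49 × 0.17 = 0.0833.
Non-CYP routes (20%) are unchanged.
CL_new/CL_old = 1.178 + 0.0833 + 0.2 = 1.4613.
New steady-state plasma level = 57.8 / 1.4613 = 40 ng/mL (concentration scales inversely with clearance).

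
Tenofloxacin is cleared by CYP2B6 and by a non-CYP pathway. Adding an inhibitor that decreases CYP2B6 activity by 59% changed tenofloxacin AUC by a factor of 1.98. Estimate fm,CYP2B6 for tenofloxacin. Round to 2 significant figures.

CL'/CL = 1 / 1.98 = 0.5051
0.41·fm + (1 − fm) = 0.5051
fm = (0.5051 − 1) / (0.41 − 1) = 0.84

0.84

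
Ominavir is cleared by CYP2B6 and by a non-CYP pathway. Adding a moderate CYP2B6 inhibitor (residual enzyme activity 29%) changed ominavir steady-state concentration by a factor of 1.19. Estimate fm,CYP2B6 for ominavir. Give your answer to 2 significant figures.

0.22

Write x for the fraction cleared via CYP2B6. The observed steady-state concentration change means clearance fell to 1/1.19 = 0.8403 of baseline.
Setting x·0.29 + (1 − x) = 0.8403 and solving: x = (0.8403 − 1)/(0.29 − 1) = 0.22.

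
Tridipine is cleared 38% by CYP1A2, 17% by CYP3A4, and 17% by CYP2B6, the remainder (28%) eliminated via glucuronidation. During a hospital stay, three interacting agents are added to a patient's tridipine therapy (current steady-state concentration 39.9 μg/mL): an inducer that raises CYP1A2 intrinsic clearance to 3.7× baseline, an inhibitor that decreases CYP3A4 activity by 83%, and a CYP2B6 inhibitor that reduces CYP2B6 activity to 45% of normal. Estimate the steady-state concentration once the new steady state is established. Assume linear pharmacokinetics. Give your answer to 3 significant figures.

CYP1A2: 0.38 × 3.7 = 1.406
CYP3A4: 0.17 × 0.17 = 0.0289
CYP2B6: 0.17 × 0.45 = 0.0765
Other: 0.28 (unchanged)
CL_new/CL_old = 1.406 + 0.0289 + 0.0765 + 0.28 = 1.7914.
Steady-state concentration ∝ 1/CL: new value = 39.9 / 1.7914 = 22.3 μg/mL.

22.3 μg/mL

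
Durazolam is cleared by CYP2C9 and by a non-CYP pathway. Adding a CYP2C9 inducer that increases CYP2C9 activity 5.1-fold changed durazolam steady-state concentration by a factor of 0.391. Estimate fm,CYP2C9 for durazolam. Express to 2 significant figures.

0.38

Write x for the fraction cleared via CYP2C9. The observed steady-state concentration change means clearance rose to 1/0.391 = 2.558 of baseline.
Only the CYP2C9 route changed, so 2.558 = x·5.1 + (1 − x), giving x = 0.38.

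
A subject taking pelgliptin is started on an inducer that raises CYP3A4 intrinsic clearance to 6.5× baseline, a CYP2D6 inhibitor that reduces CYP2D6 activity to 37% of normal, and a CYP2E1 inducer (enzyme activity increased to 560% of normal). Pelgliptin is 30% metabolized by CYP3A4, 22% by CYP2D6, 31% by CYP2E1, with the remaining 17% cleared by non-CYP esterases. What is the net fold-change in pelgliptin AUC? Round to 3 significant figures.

The CYP3A4 pathway (30% of clearance) is boosted to 6.5× activity: 0.3 × 6.5 = 1.95.
The CYP2D6 pathway (22% of clearance) falls to 0.37× activity: 0.22 × 0.37 = 0.0814.
The CYP2E1 pathway (31% of clearance) rises to 5.6× activity: 0.31 × 5.6 = 1.736.
Non-CYP routes (17%) are unchanged.
Relative clearance = 1.95 + 0.0814 + 1.736 + 0.17 = 3.9374.
Because AUC varies inversely with clearance, the combined effect is 1 / 3.9374 = 0.254.

0.254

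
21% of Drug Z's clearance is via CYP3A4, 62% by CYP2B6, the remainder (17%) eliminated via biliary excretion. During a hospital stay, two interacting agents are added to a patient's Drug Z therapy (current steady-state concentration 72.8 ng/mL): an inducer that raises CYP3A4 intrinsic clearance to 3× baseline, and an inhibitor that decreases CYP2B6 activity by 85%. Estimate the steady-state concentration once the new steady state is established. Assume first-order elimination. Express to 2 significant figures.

The CYP3A4 pathway (21% of clearance) is boosted to 3× activity: 0.21 × 3 = 0.63.
The CYP2B6 pathway (62% of clearance) is reduced to 0.15× activity: 0.62 × 0.15 = 0.093.
The remaining 17% of clearance is unaffected.
CL_new/CL_old = 0.63 + 0.093 + 0.17 = 0.893.
Dividing the baseline by the relative clearance: 72.8 / 0.893 = 82 ng/mL.

82 ng/mL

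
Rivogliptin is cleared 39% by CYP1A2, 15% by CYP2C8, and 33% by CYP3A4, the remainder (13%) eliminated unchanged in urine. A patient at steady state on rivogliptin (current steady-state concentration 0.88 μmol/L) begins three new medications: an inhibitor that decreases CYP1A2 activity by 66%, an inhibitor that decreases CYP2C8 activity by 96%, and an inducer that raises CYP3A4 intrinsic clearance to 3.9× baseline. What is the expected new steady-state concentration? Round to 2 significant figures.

0.57 μmol/L

The CYP1A2 pathway (39% of clearance) falls to 0.34× activity: 0.39 × 0.34 = 0.1326.
The CYP2C8 pathway (15% of clearance) drops to 0.04× activity: 0.15 × 0.04 = 0.006.
The CYP3A4 pathway (33% of clearance) is boosted to 3.9× activity: 0.33 × 3.9 = 1.287.
The remaining 13% of clearance is unaffected.
CL_new/CL_old = 0.1326 + 0.006 + 1.287 + 0.13 = 1.5556.
Dividing the baseline by the relative clearance: 0.88 / 1.5556 = 0.57 μmol/L.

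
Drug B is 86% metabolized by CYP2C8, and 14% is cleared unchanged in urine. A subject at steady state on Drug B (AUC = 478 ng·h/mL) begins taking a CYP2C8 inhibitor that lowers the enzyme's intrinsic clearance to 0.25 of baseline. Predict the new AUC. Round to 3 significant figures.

The CYP2C8 pathway (86% of clearance) is reduced to 0.25× activity: 0.86 × 0.25 = 0.215.
The remaining 14% of clearance is unaffected.
CL_new/CL_old = 0.215 + 0.14 = 0.355.
With dosing unchanged, AUC scales as 1/CL: 478 / 0.355 = 1.35 × 10³ ng·h/mL.

1.35 × 10³ ng·h/mL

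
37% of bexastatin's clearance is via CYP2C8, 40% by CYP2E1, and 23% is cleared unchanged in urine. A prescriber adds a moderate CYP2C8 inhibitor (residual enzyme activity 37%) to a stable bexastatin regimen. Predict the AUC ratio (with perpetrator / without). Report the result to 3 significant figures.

1.30

The CYP2C8 pathway (37% of clearance) drops to 0.37× activity: 0.37 × 0.37 = 0.1369.
CYP2E1 (40%) and the residual 23% are unaffected.
New clearance relative to baseline: 0.1369 + 0.4 + 0.23 = 0.7669.
AUC is inversely proportional to clearance, so the fold-change is 1 / 0.7669 = 1.30.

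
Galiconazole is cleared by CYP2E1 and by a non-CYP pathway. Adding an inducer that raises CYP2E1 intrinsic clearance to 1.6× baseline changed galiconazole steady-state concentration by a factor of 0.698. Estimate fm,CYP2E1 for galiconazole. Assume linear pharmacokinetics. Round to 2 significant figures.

0.72

Write x for the fraction cleared via CYP2E1. The observed steady-state concentration change means clearance rose to 1/0.698 = 1.433 of baseline.
Setting x·1.6 + (1 − x) = 1.433 and solving: x = (1.433 − 1)/(1.6 − 1) = 0.72.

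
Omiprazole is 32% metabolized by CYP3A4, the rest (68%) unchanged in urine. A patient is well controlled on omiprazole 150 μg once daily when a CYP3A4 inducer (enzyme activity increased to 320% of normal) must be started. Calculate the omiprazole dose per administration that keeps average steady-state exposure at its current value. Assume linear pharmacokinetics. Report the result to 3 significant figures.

256 μg

The CYP3A4 pathway (32% of clearance) is boosted to 3.2× activity: 0.32 × 3.2 = 1.024.
Non-CYP routes (68%) are unchanged.
CL_new/CL_old = 1.024 + 0.68 = 1.704.
Css,avg = (dose rate)/CL, so holding Css fixed requires dose ∝ CL: 150 × 1.704 = 256 μg.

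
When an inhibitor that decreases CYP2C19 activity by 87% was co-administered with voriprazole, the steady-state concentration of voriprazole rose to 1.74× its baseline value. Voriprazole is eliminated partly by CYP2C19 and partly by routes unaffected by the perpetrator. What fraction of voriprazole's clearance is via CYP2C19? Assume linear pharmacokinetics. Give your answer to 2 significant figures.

0.49

Let x = fm,CYP2C19. Because steady-state concentration ∝ 1/CL, relative clearance fell to 1/1.74 = 0.5747.
Only the CYP2C19 route changed, so 0.5747 = x·0.13 + (1 − x), giving x = 0.49.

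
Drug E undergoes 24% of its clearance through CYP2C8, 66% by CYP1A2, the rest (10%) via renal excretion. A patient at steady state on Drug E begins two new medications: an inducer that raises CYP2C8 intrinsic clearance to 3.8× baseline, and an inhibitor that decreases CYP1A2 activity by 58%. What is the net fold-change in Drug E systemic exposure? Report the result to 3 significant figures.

0.776

The CYP2C8 pathway (24% of clearance) increases to 3.8× activity: 0.24 × 3.8 = 0.912.
The CYP1A2 pathway (66% of clearance) drops to 0.42× activity: 0.66 × 0.42 = 0.2772.
Non-CYP routes (10%) are unchanged.
Relative clearance = 0.912 + 0.2772 + 0.1 = 1.2892.
Because systemic exposure varies inversely with clearance, the combined effect is 1 / 1.2892 = 0.776.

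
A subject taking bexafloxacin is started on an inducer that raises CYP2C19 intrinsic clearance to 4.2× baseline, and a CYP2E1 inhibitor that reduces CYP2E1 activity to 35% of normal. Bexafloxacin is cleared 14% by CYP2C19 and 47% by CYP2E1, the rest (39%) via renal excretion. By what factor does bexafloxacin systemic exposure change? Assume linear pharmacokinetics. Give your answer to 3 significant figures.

0.875

The CYP2C19 pathway (14% of clearance) increases to 4.2× activity: 0.14 × 4.2 = 0.588.
The CYP2E1 pathway (47% of clearance) is reduced to 0.35× activity: 0.47 × 0.35 = 0.1645.
Non-CYP routes (39%) are unchanged.
New clearance relative to baseline: 0.588 + 0.1645 + 0.39 = 1.1425.
Because systemic exposure varies inversely with clearance, the combined effect is 1 / 1.1425 = 0.875.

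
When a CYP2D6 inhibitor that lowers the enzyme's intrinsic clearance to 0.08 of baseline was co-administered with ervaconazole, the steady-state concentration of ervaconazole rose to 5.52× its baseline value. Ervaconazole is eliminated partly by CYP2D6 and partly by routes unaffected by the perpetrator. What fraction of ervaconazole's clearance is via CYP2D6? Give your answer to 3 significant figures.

0.890

CL'/CL = 1 / 5.52 = 0.1812
0.08·fm + (1 − fm) = 0.1812
fm = (0.1812 − 1) / (0.08 − 1) = 0.890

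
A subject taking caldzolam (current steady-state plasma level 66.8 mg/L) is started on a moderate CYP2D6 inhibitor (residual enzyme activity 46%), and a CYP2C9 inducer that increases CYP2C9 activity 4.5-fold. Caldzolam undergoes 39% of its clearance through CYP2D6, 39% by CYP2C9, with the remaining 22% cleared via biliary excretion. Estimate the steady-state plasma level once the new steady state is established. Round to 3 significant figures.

31.0 mg/L

The CYP2D6 pathway (39% of clearance) drops to 0.46× activity: 0.39 × 0.46 = 0.1794.
The CYP2C9 pathway (39% of clearance) rises to 4.5× activity: 0.39 × 4.5 = 1.755.
The remaining 22% of clearance is unaffected.
Relative clearance = 0.1794 + 1.755 + 0.22 = 2.1544.
Dividing the baseline by the relative clearance: 66.8 / 2.1544 = 31.0 mg/L.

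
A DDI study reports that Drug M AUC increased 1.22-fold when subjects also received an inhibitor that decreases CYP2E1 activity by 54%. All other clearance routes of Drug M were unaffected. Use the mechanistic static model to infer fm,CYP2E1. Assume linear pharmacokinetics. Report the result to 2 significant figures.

0.33

CL'/CL = 1 / 1.22 = 0.8197
0.46·fm + (1 − fm) = 0.8197
fm = (0.8197 − 1) / (0.46 − 1) = 0.33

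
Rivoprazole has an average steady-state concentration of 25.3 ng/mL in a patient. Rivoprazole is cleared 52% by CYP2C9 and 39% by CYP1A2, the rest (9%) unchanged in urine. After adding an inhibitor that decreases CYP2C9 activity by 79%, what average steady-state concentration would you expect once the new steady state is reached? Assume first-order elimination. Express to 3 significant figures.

The CYP2C9 pathway (52% of clearance) is reduced to 0.21× activity: 0.52 × 0.21 = 0.1092.
CYP1A2 (39%) and the residual 9% are unaffected.
New clearance relative to baseline: 0.1092 + 0.39 + 0.09 = 0.5892.
With dosing unchanged, average steady-state concentration scales as 1/CL: 25.3 / 0.5892 = 42.9 ng/mL.

42.9 ng/mL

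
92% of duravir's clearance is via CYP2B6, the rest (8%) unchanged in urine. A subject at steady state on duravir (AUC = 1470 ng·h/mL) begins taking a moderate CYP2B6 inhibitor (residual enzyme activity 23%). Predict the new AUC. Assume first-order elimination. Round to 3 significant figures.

CYP2B6: 0.92 × 0.23 = 0.2116
Other: 0.08 (unchanged)
CL_new/CL_old = 0.2116 + 0.08 = 0.2916.
AUC ∝ 1/CL, so new value = 1470 / 0.2916 = 5.04 × 10³ ng·h/mL.

5.04 × 10³ ng·h/mL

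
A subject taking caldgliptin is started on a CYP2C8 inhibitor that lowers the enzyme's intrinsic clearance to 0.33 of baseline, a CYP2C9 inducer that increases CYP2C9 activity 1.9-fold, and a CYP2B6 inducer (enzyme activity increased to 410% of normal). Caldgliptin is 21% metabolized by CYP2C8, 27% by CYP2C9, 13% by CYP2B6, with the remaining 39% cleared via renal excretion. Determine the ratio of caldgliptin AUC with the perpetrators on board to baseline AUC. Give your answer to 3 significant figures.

0.664

The CYP2C8 pathway (21% of clearance) falls to 0.33× activity: 0.21 × 0.33 = 0.0693.
The CYP2C9 pathway (27% of clearance) rises to 1.9× activity: 0.27 × 1.9 = 0.513.
The CYP2B6 pathway (13% of clearance) rises to 4.1× activity: 0.13 × 4.1 = 0.533.
Non-CYP routes (39%) are unchanged.
CL_new/CL_old = 0.0693 + 0.513 + 0.533 + 0.39 = 1.5053.
AUC ∝ 1/CL: fold-change = 1 / 1.5053 = 0.664.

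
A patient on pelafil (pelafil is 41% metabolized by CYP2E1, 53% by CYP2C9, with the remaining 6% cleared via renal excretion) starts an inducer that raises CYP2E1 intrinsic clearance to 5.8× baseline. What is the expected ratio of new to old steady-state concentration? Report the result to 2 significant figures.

0.34

The CYP2E1 pathway (41% of clearance) is boosted to 5.8× activity: 0.41 × 5.8 = 2.378.
CYP2C9 (53%) and the residual 6% are unaffected.
CL_new/CL_old = 2.378 + 0.53 + 0.06 = 2.968.
Steady-state concentration ratio = CL_old/CL_new = 1 / 2.968 = 0.34.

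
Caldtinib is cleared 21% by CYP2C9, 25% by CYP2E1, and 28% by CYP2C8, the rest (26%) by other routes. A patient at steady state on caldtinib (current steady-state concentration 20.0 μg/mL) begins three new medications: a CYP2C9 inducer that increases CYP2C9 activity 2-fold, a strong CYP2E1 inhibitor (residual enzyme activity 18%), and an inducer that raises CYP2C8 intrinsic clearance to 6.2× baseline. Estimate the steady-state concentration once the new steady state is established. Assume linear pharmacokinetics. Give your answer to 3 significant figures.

CYP2C9: 0.21 × 2 = 0.42
CYP2E1: 0.25 × 0.18 = 0.045
CYP2C8: 0.28 × 6.2 = 1.736
Other: 0.26 (unchanged)
New clearance relative to baseline: 0.42 + 0.045 + 1.736 + 0.26 = 2.461.
New steady-state concentration = 20.0 / 2.461 = 8.13 μg/mL (concentration scales inversely with clearance).

8.13 μg/mL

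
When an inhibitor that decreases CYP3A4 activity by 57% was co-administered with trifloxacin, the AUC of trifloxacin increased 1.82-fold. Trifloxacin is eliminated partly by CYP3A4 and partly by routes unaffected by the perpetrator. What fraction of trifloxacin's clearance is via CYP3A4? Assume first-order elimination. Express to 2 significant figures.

CL'/CL = 1 / 1.82 = 0.5495
0.43·fm + (1 − fm) = 0.5495
fm = (0.5495 − 1) / (0.43 − 1) = 0.79

0.79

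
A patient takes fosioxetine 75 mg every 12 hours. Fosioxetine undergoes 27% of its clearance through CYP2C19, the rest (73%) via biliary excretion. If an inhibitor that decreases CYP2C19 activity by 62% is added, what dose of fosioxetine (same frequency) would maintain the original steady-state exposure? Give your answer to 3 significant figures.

The CYP2C19 pathway (27% of clearance) is reduced to 0.38× activity: 0.27 × 0.38 = 0.1026.
Non-CYP routes (73%) are unchanged.
New clearance relative to baseline: 0.1026 + 0.73 = 0.8326.
Css,avg = (dose rate)/CL, so holding Css fixed requires dose ∝ CL: 75 × 0.8326 = 62.4 mg.

62.4 mg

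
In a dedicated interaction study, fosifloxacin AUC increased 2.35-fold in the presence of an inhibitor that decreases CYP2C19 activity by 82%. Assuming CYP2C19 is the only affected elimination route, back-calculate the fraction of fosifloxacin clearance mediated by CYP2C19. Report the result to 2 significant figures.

0.70

Call the CYP2C19 fraction fm. After the interaction, CL_new/CL_old = fm × 0.18 + (1 − fm).
AUC ratio = 1 / (new CL fraction), so new CL fraction = 1 / 2.35 = 0.4255.
fm × 0.18 + 1 − fm = 0.4255  ⇒  fm × (0.18 − 1) = −0.5745  ⇒  fm = 0.70.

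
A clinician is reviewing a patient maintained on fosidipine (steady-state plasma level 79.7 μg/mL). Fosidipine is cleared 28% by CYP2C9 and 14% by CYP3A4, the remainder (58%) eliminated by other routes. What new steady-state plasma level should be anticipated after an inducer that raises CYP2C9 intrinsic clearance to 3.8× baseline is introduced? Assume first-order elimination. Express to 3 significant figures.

The CYP2C9 pathway (28% of clearance) is boosted to 3.8× activity: 0.28 × 3.8 = 1.064.
CYP3A4 (14%) and the residual 58% are unaffected.
Relative clearance = 1.064 + 0.14 + 0.58 = 1.784.
With dosing unchanged, steady-state plasma level scales as 1/CL: 79.7 / 1.784 = 44.7 μg/mL.

44.7 μg/mL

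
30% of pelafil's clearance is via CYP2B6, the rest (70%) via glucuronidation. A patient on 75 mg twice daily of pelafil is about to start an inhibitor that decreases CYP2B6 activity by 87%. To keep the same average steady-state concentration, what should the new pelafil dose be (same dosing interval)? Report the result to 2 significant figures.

CYP2B6: 0.3 × 0.13 = 0.039
Other: 0.7 (unchanged)
New clearance relative to baseline: 0.039 + 0.7 = 0.739.
To maintain the same steady-state level, dose must scale with clearance: new dose = 75 × 0.739 = 55 mg.

55 mg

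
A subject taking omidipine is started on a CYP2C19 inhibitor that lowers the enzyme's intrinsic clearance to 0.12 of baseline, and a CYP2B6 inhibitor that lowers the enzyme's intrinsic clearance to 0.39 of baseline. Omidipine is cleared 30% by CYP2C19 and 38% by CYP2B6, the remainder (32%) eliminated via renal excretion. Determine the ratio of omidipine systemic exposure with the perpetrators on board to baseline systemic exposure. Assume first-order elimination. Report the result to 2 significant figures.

2.0

The CYP2C19 pathway (30% of clearance) is reduced to 0.12× activity: 0.3 × 0.12 = 0.036.
The CYP2B6 pathway (38% of clearance) is reduced to 0.39× activity: 0.38 × 0.39 = 0.1482.
Non-CYP routes (32%) are unchanged.
New clearance relative to baseline: 0.036 + 0.1482 + 0.32 = 0.5042.
Net systemic exposure ratio = 1 / 0.5042 = 2.0.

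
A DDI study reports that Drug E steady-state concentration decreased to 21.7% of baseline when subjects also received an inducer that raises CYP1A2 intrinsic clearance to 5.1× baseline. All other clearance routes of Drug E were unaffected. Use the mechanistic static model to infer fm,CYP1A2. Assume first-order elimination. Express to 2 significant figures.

Let fm be the CYP1A2 fraction. New clearance relative to baseline = fm × 5.1 + (1 − fm).
Steady-state concentration ratio = 1 / (new CL fraction), so new CL fraction = 1 / 0.217 = 4.608.
fm × 5.1 + 1 − fm = 4.608  ⇒  fm × (5.1 − 1) = 3.608  ⇒  fm = 0.88.

0.88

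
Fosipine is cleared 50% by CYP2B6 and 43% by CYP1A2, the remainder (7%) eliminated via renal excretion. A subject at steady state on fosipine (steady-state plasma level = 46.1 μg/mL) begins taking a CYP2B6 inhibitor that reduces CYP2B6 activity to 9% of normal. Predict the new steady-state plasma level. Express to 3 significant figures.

84.6 μg/mL

The CYP2B6 pathway (50% of clearance) falls to 0.09× activity: 0.5 × 0.09 = 0.045.
CYP1A2 (43%) and the residual 7% are unaffected.
Relative clearance = 0.045 + 0.43 + 0.07 = 0.545.
Steady-state plasma level ∝ 1/CL, so new value = 46.1 / 0.545 = 84.6 μg/mL.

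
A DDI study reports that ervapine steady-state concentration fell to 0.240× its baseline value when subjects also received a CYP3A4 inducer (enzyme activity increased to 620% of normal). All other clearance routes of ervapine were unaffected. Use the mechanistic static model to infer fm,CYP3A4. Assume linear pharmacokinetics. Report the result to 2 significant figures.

Write x for the fraction cleared via CYP3A4. The observed steady-state concentration change means clearance rose to 1/0.240 = 4.167 of baseline.
Setting x·6.2 + (1 − x) = 4.167 and solving: x = (4.167 − 1)/(6.2 − 1) = 0.61.

0.61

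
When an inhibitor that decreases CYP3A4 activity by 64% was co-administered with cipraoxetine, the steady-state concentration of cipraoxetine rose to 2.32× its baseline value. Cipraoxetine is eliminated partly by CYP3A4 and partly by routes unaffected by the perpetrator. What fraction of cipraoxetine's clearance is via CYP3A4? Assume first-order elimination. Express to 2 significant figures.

0.89

Call the CYP3A4 fraction fm. After the interaction, CL_new/CL_old = fm × 0.36 + (1 − fm).
Steady-state concentration ratio = 1 / (new CL fraction), so new CL fraction = 1 / 2.32 = 0.431.
fm × 0.36 + 1 − fm = 0.431  ⇒  fm × (0.36 − 1) = −0.569  ⇒  fm = 0.89.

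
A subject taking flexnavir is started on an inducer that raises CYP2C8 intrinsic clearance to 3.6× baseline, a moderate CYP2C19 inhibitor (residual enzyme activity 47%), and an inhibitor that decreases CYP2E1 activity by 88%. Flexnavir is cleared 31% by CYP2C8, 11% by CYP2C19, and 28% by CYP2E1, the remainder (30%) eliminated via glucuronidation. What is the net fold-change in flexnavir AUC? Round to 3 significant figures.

0.666

The CYP2C8 pathway (31% of clearance) rises to 3.6× activity: 0.31 × 3.6 = 1.116.
The CYP2C19 pathway (11% of clearance) drops to 0.47× activity: 0.11 × 0.47 = 0.0517.
The CYP2E1 pathway (28% of clearance) falls to 0.12× activity: 0.28 × 0.12 = 0.0336.
Non-CYP routes (30%) are unchanged.
New clearance relative to baseline: 1.116 + 0.0517 + 0.0336 + 0.3 = 1.5013.
AUC ∝ 1/CL: fold-change = 1 / 1.5013 = 0.666.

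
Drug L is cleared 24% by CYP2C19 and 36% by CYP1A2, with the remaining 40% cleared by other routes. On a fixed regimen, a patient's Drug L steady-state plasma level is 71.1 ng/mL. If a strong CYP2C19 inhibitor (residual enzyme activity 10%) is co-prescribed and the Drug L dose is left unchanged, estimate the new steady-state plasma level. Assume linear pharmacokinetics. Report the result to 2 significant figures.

The CYP2C19 pathway (24% of clearance) drops to 0.1× activity: 0.24 × 0.1 = 0.024.
CYP1A2 (36%) and the residual 40% are unaffected.
New clearance relative to baseline: 0.024 + 0.36 + 0.4 = 0.784.
With dosing unchanged, steady-state plasma level scales as 1/CL: 71.1 / 0.784 = 91 ng/mL.

91 ng/mL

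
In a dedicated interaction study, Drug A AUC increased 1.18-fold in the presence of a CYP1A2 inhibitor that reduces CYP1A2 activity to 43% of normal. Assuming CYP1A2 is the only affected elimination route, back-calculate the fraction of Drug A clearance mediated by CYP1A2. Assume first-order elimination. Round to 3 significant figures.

0.268

Let x = fm,CYP1A2. Because AUC ∝ 1/CL, relative clearance fell to 1/1.18 = 0.8475.
Setting x·0.43 + (1 − x) = 0.8475 and solving: x = (0.8475 − 1)/(0.43 − 1) = 0.268.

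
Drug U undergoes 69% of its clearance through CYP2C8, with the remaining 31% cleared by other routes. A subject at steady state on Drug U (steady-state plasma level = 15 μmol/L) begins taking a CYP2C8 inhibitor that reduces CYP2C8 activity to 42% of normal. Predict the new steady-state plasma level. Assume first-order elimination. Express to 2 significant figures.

25 μmol/L

The CYP2C8 pathway (69% of clearance) drops to 0.42× activity: 0.69 × 0.42 = 0.2898.
The remaining 31% of clearance is unaffected.
New clearance relative to baseline: 0.2898 + 0.31 = 0.5998.
Steady-state plasma level ∝ 1/CL, so new value = 15 / 0.5998 = 25 μmol/L.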